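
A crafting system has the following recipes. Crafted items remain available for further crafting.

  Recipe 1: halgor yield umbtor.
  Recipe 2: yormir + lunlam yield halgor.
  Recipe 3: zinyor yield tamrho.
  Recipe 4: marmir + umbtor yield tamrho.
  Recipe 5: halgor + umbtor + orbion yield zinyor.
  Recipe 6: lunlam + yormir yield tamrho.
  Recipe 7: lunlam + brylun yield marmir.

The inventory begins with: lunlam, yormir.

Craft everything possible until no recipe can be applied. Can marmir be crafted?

No

marmir would need lunlam and brylun (Recipe 7), but brylun is never obtained.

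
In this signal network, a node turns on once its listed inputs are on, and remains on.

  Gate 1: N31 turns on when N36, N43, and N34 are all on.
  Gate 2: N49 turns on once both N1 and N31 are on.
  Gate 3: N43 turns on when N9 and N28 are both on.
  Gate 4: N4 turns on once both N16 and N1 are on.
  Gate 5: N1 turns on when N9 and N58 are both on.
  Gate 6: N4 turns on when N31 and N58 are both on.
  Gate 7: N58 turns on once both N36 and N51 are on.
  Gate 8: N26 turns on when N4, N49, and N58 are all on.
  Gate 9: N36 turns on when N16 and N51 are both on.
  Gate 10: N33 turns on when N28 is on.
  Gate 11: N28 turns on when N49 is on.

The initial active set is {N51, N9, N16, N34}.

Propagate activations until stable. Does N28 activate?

No

N28 would need N49 (Gate 11), but N49 never turns on.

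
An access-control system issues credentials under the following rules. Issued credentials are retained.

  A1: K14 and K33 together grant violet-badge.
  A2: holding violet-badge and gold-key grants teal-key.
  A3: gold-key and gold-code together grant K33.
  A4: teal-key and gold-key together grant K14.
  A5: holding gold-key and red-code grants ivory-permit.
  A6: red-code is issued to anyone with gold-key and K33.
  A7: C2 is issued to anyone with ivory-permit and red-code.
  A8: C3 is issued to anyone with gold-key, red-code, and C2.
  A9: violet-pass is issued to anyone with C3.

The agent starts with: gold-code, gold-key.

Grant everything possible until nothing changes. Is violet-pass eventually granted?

Holding gold-key and gold-code grants K33 (A3).
Holding gold-key and K33 grants red-code (A6).
Holding gold-key and red-code grants ivory-permit (A5).
Holding ivory-permit and red-code grants C2 (A7).
Holding gold-key, red-code, and C2 grants C3 (A8).
Holding C3 grants violet-pass (A9).

Yes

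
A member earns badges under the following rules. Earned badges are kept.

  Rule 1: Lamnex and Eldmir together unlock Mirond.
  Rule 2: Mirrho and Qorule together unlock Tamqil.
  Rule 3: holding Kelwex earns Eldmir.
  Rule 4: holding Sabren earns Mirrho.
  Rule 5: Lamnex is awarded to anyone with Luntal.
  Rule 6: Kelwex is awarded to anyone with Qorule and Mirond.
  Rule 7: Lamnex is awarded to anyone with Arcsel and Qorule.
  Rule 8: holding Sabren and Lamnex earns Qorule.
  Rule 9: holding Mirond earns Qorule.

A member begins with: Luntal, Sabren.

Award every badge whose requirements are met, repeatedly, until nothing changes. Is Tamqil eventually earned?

Yes

With Sabren, Mirrho is earned (Rule 4).
With Luntal, Lamnex is earned (Rule 5).
With Sabren and Lamnex, Qorule is earned (Rule 8).
With Mirrho and Qorule, Tamqil is earned (Rule 2).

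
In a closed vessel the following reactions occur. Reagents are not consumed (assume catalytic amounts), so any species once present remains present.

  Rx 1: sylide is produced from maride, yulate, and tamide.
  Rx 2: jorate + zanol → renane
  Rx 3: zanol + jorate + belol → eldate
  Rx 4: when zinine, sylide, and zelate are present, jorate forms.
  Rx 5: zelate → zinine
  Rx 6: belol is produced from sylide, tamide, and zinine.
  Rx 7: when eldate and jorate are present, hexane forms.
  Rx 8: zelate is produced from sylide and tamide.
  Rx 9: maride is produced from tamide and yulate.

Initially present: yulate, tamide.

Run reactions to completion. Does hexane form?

hexane would need eldate and jorate (Rx 7), but eldate never forms.

No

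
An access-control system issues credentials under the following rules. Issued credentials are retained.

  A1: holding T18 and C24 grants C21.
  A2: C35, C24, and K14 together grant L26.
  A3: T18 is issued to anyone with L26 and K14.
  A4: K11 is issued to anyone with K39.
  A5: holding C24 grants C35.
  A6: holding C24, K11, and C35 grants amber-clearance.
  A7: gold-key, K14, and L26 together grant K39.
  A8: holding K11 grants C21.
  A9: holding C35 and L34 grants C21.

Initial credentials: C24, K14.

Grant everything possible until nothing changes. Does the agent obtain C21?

Yes

Holding C24 grants C35 (A5).
Holding C35, C24, and K14 grants L26 (A2).
Holding L26 and K14 grants T18 (A3).
Holding T18 and C24 grants C21 (A1).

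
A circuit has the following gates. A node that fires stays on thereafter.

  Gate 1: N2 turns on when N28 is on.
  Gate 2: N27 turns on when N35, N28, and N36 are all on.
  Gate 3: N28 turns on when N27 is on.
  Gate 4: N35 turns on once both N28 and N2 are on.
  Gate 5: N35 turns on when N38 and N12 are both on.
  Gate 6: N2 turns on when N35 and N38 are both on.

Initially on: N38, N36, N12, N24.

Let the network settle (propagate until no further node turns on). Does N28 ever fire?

N28 would need N27 (Gate 3), but N27 never turns on.

No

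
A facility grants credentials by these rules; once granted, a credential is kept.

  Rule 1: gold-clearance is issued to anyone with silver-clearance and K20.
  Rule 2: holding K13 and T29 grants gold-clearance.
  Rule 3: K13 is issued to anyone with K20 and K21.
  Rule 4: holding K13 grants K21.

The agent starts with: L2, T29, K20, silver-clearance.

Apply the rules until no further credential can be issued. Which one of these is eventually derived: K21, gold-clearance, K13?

Holding silver-clearance and K20 grants gold-clearance (Rule 1).
K13 would need K20 and K21 (Rule 3), but K21 is never granted. K21 would need K13 (Rule 4), but K13 is never granted.

gold-clearance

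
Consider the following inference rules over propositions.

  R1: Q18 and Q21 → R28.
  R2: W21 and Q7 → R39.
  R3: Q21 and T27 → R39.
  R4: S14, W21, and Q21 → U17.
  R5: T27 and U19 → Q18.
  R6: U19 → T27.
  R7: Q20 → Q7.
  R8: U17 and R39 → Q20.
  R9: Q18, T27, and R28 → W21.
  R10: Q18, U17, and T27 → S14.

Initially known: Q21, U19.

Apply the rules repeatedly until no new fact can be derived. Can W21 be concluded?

Yes

U19 holds, so T27 follows (R6).
T27 and U19 hold, so Q18 follows (R5).
Q18 and Q21 hold, so R28 follows (R1).
From Q18, T27, and R28, R9 gives W21.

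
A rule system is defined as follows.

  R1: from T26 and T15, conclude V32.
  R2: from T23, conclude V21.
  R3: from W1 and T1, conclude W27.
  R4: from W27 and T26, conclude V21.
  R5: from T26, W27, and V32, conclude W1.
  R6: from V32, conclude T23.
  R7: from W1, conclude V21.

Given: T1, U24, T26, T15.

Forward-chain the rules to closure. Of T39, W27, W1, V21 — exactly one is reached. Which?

T26 and T15 hold, so V32 follows (R1).
V32 holds, so T23 follows (R6).
From T23, R2 gives V21.
W1 would need T26, W27, and V32 (R5), but W27 is never established. W27 would need W1 and T1 (R3), but W1 is never established. No rule produces T39, and it is not given.

V21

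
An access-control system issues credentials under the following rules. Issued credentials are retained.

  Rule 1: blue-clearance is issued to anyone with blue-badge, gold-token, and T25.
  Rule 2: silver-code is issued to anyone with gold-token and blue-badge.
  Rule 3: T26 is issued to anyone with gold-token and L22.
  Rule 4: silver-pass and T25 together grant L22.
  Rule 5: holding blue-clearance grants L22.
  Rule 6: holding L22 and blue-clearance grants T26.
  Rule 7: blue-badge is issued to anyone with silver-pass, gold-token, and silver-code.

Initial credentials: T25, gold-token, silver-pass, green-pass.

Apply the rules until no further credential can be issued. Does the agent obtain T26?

Holding silver-pass and T25 grants L22 (Rule 4).
Holding gold-token and L22 grants T26 (Rule 3).

Yes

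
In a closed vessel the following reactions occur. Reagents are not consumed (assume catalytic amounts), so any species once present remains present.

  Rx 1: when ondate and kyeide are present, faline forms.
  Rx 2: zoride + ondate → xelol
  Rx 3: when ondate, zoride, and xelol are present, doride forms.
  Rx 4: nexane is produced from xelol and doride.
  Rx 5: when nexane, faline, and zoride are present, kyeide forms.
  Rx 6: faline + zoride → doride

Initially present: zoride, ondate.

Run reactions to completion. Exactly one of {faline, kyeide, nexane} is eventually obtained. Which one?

zoride and ondate present → xelol forms (Rx 2).
ondate, zoride, and xelol present → doride forms (Rx 3).
xelol and doride present → nexane forms (Rx 4).
faline would need ondate and kyeide (Rx 1), but kyeide never forms. kyeide would need nexane, faline, and zoride (Rx 5), but faline never forms.

nexane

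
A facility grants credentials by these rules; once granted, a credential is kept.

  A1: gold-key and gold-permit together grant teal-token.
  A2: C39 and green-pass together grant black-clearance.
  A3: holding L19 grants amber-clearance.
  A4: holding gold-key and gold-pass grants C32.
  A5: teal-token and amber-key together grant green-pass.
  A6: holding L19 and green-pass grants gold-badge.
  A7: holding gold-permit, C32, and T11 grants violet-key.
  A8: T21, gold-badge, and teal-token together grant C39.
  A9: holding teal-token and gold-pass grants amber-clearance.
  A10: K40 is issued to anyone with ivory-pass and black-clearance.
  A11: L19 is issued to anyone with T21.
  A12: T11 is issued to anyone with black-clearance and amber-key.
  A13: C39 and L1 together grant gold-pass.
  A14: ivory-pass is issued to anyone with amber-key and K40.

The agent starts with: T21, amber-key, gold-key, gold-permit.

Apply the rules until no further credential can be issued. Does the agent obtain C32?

C32 would need gold-key and gold-pass (A4), but gold-pass is never granted.

No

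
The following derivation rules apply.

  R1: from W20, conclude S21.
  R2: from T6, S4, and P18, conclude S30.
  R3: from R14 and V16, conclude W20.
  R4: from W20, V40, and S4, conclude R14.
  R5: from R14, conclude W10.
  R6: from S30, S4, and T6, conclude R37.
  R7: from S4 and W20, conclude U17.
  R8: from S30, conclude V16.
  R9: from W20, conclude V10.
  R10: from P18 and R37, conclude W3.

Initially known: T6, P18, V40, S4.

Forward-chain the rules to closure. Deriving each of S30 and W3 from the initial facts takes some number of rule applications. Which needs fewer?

S30

S30: T6, S4, and P18 hold, so S30 follows (R2). [1 rule application]
W3: From T6, S4, and P18, R2 gives S30. From S30, S4, and T6, R6 gives R37. From P18 and R37, R10 gives W3. [3 rule applications]
S30 needs fewer.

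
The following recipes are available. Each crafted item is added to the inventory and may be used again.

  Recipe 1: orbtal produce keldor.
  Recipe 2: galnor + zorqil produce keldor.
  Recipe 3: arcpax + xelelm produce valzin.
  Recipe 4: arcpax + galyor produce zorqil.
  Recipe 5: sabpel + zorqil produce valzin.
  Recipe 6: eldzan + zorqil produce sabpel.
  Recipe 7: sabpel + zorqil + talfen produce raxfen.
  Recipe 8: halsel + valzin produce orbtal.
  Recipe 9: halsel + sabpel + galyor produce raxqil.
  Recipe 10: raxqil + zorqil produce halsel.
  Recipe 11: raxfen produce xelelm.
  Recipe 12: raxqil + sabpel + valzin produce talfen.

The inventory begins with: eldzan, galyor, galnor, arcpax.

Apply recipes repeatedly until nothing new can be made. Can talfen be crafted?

No

talfen would need raxqil, sabpel, and valzin (Recipe 12), but raxqil is never obtained.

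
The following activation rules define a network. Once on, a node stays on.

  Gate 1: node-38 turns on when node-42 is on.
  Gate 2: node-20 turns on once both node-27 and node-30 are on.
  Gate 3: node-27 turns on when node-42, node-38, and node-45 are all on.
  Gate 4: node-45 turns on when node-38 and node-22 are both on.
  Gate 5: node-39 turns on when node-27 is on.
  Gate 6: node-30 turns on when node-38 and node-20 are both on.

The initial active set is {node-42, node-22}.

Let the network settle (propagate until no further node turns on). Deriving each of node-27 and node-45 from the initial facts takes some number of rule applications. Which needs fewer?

node-45

node-45: Gate 1: node-42 on → node-38 on. node-38 and node-22 are on, so node-45 turns on (Gate 4). [2 rule applications]
node-27: node-42 is on, so node-38 turns on (Gate 1). node-38 and node-22 are on, so node-45 turns on (Gate 4). Gate 3: node-42, node-38, and node-45 on → node-27 on. [3 rule applications]
node-45 needs fewer.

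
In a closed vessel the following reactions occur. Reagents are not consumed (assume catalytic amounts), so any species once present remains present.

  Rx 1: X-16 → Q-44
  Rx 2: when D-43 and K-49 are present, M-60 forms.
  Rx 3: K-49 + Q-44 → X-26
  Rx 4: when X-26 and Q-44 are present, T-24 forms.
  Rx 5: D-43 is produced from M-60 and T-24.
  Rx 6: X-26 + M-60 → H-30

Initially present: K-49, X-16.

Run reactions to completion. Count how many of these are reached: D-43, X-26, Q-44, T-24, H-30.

X-16 present → Q-44 forms (Rx 1).
K-49 and Q-44 present → X-26 forms (Rx 3).
X-26 and Q-44 present → T-24 forms (Rx 4).
D-43 would need M-60 and T-24 (Rx 5), but M-60 never forms.
X-26: reached.
Q-44: reached.
T-24: reached.
H-30 would need X-26 and M-60 (Rx 6), but M-60 never forms.
Reached: X-26, Q-44, and T-24 — 3 of the 5.

3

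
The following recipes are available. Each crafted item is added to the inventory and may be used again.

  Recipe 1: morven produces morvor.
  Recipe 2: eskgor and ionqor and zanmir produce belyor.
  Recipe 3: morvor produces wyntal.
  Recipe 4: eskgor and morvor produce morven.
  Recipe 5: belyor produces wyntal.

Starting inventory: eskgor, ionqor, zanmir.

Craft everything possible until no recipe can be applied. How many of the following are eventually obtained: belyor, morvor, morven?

1

Using Recipe 2, eskgor, ionqor, and zanmir make belyor.
belyor: reached.
morvor would need morven (Recipe 1), but morven is never obtained.
morven would need eskgor and morvor (Recipe 4), but morvor is never obtained.
Reached: belyor — 1 of the 3.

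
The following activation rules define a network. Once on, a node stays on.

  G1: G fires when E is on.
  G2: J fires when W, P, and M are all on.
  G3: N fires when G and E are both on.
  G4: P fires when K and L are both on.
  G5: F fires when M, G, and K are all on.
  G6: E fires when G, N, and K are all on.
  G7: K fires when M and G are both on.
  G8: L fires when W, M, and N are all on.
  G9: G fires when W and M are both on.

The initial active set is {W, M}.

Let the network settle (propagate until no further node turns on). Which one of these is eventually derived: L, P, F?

G9: W and M on → G on.
M and G are on, so K fires (G7).
G5: M, G, and K on → F on.
L would need W, M, and N (G8), but N never turns on. P would need K and L (G4), but L never turns on.

F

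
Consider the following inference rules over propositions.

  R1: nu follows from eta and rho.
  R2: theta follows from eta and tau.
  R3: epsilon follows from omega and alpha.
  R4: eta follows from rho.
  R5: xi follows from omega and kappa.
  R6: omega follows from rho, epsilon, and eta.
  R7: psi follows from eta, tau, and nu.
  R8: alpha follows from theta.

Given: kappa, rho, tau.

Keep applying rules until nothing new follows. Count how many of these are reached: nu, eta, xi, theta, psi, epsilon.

4

From rho, R4 gives eta.
From eta and tau, R2 gives theta.
From eta and rho, R1 gives nu.
From eta, tau, and nu, R7 gives psi.
nu: reached.
eta: reached.
xi would need omega and kappa (R5), but omega is never established.
theta: reached.
psi: reached.
epsilon would need omega and alpha (R3), but omega is never established.
Reached: nu, eta, theta, and psi — 4 of the 6.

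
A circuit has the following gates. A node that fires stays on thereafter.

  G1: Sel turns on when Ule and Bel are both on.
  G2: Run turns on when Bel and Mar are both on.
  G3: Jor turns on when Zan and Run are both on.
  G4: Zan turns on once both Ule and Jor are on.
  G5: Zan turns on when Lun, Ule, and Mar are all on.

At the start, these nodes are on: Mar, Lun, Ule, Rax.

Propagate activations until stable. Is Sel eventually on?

Sel would need Ule and Bel (G1), but Bel never turns on.

No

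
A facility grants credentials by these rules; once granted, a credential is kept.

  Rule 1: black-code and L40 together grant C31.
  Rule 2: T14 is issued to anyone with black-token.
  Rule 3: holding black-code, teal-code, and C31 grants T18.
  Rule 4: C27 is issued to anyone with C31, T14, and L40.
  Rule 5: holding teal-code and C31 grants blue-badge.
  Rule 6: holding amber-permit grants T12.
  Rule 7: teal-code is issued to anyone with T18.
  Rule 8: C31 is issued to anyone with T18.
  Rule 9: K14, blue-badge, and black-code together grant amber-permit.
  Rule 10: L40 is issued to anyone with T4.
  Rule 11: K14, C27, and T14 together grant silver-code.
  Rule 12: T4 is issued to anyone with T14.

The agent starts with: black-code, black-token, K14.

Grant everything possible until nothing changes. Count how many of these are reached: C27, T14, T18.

Holding black-token grants T14 (Rule 2).
Holding T14 grants T4 (Rule 12).
Holding T4 grants L40 (Rule 10).
Holding black-code and L40 grants C31 (Rule 1).
Holding C31, T14, and L40 grants C27 (Rule 4).
C27: reached.
T14: reached.
T18 would need black-code, teal-code, and C31 (Rule 3), but teal-code is never granted.
Reached: C27 and T14 — 2 of the 3.

2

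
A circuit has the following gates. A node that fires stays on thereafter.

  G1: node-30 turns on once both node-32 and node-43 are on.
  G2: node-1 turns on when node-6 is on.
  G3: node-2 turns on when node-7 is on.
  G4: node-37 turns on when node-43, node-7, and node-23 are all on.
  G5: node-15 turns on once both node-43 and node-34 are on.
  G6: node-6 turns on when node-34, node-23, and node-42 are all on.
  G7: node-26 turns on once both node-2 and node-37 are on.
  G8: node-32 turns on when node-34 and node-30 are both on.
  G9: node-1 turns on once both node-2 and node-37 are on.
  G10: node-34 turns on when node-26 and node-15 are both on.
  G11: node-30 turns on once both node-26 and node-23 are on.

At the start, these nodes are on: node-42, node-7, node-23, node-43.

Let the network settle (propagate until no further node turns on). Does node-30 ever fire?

node-7 is on, so node-2 turns on (G3).
G4: node-43, node-7, and node-23 on → node-37 on.
G7: node-2 and node-37 on → node-26 on.
node-26 and node-23 are on, so node-30 turns on (G11).

Yes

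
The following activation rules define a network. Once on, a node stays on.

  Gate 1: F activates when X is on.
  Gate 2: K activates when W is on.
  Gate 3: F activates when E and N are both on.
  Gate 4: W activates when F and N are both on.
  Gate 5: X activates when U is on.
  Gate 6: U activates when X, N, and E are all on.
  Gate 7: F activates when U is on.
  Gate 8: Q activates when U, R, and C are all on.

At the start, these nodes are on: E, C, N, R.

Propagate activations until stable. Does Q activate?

No

Q would need U, R, and C (Gate 8), but U never turns on.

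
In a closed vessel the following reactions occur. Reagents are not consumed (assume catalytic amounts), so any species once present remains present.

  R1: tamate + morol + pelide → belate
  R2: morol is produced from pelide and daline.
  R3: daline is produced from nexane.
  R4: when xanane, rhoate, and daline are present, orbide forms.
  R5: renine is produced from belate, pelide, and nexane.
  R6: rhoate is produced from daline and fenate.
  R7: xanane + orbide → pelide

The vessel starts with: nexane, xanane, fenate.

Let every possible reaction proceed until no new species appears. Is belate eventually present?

belate would need tamate, morol, and pelide (R1), but tamate never forms.

No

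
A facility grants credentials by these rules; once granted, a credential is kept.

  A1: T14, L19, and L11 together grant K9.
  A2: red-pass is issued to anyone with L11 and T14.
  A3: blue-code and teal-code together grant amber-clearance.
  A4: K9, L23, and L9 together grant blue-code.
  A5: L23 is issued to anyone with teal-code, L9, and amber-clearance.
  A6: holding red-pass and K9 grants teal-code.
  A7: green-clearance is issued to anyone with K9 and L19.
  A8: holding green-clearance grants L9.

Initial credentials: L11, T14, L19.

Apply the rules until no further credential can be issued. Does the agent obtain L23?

No

L23 would need teal-code, L9, and amber-clearance (A5), but amber-clearance is never granted.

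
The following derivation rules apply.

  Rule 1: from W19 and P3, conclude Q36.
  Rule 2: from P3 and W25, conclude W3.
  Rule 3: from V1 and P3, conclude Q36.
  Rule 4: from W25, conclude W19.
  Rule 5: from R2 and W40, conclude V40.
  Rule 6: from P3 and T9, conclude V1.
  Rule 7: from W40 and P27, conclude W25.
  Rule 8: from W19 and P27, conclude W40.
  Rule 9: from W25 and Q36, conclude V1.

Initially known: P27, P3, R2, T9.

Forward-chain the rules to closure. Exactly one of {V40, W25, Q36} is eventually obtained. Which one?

P3 and T9 hold, so V1 follows (Rule 6).
V1 and P3 hold, so Q36 follows (Rule 3).
W25 would need W40 and P27 (Rule 7), but W40 is never established. V40 would need R2 and W40 (Rule 5), but W40 is never established.

Q36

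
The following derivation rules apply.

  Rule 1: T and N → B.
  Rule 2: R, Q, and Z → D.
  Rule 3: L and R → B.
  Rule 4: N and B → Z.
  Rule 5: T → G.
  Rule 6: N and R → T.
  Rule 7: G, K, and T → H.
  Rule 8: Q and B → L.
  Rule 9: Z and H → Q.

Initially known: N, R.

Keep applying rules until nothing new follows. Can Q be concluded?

Q would need Z and H (Rule 9), but H is never established.

No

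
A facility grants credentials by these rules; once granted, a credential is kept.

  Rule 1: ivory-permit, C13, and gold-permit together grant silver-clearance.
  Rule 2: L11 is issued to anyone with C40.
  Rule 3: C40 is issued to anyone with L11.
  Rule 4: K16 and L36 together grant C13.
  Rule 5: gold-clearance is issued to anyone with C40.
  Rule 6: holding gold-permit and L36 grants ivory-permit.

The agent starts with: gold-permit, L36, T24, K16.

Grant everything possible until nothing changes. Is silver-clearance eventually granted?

Yes

Holding gold-permit and L36 grants ivory-permit (Rule 6).
Holding K16 and L36 grants C13 (Rule 4).
Holding ivory-permit, C13, and gold-permit grants silver-clearance (Rule 1).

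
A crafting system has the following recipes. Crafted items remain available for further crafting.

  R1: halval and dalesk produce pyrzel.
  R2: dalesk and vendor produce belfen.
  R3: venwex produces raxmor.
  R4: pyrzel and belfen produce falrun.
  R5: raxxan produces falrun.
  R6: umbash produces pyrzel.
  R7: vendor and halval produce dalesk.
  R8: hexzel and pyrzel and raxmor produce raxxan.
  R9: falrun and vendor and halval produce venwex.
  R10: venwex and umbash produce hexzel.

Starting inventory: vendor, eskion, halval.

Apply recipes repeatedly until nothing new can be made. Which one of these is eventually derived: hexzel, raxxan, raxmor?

Using R7, vendor and halval make dalesk.
Using R2, dalesk and vendor make belfen.
Using R1, halval and dalesk make pyrzel.
pyrzel and belfen → falrun (R4).
falrun and vendor and halval → venwex (R9).
Using R3, venwex makes raxmor.
hexzel would need venwex and umbash (R10), but umbash is never obtained. raxxan would need hexzel, pyrzel, and raxmor (R8), but hexzel is never obtained.

raxmor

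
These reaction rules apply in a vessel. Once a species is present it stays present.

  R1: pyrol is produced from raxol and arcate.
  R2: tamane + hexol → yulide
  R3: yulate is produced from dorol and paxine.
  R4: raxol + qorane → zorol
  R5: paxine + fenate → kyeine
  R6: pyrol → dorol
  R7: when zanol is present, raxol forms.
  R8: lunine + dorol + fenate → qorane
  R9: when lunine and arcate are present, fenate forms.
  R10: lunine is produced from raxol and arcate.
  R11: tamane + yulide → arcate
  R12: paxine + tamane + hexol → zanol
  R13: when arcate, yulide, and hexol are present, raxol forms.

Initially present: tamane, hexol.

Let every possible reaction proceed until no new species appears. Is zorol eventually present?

Yes

tamane and hexol present → yulide forms (R2).
tamane and yulide present → arcate forms (R11).
arcate, yulide, and hexol present → raxol forms (R13).
raxol and arcate present → pyrol forms (R1).
raxol and arcate present → lunine forms (R10).
pyrol present → dorol forms (R6).
lunine and arcate present → fenate forms (R9).
lunine, dorol, and fenate present → qorane forms (R8).
raxol and qorane present → zorol forms (R4).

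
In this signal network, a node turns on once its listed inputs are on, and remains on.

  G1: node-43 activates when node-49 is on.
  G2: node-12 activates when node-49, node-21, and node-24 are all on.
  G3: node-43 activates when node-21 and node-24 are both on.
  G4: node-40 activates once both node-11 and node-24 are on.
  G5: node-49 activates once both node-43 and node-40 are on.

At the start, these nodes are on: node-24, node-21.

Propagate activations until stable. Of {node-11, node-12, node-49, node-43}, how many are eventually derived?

G3: node-21 and node-24 on → node-43 on.
No rule produces node-11, and it is not given.
node-12 would need node-49, node-21, and node-24 (G2), but node-49 never turns on.
node-49 would need node-43 and node-40 (G5), but node-40 never turns on.
node-43: reached.
Reached: node-43 — 1 of the 4.

1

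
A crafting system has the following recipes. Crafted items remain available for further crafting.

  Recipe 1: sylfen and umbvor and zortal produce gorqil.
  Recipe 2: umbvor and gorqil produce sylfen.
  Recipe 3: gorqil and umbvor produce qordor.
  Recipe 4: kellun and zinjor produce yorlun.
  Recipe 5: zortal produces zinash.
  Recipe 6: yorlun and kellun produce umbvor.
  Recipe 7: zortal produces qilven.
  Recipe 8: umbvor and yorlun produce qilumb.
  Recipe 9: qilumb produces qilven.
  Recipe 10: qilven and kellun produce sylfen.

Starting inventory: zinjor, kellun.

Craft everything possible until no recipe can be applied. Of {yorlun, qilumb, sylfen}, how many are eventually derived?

Using Recipe 4, kellun and zinjor make yorlun.
yorlun and kellun → umbvor (Recipe 6).
Using Recipe 8, umbvor and yorlun make qilumb.
Using Recipe 9, qilumb makes qilven.
Using Recipe 10, qilven and kellun make sylfen.
yorlun: reached.
qilumb: reached.
sylfen: reached.
All 3 are reached.

3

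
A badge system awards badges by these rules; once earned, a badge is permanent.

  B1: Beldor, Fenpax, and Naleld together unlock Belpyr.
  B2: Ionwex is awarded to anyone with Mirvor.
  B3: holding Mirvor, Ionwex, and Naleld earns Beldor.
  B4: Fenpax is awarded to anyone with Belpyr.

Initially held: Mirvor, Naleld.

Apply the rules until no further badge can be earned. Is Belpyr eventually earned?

Belpyr would need Beldor, Fenpax, and Naleld (B1), but Fenpax is never earned.

No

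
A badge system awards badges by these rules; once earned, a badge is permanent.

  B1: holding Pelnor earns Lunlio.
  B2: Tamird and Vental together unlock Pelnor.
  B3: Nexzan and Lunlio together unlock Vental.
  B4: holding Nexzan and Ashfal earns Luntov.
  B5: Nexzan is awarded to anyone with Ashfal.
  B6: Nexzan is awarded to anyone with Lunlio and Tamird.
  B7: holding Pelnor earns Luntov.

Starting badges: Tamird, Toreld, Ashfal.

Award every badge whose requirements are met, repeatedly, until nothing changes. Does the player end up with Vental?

No

Vental would need Nexzan and Lunlio (B3), but Lunlio is never earned.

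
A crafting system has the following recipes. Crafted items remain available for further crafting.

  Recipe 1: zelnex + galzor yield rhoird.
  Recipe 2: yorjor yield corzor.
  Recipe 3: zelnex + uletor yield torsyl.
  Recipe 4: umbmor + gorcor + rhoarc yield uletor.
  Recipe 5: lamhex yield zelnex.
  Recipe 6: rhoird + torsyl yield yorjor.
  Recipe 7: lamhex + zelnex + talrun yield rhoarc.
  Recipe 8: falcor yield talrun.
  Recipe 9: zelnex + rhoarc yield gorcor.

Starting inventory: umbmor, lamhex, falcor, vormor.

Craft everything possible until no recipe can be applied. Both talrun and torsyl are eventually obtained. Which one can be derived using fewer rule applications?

talrun: Using Recipe 8, falcor makes talrun. [1 rule application]
torsyl: falcor → talrun (Recipe 8). Using Recipe 5, lamhex makes zelnex. lamhex + zelnex + talrun → rhoarc (Recipe 7). Using Recipe 9, zelnex and rhoarc make gorcor. Using Recipe 4, umbmor, gorcor, and rhoarc make uletor. Using Recipe 3, zelnex and uletor make torsyl. [6 rule applications]
talrun needs fewer.

talrun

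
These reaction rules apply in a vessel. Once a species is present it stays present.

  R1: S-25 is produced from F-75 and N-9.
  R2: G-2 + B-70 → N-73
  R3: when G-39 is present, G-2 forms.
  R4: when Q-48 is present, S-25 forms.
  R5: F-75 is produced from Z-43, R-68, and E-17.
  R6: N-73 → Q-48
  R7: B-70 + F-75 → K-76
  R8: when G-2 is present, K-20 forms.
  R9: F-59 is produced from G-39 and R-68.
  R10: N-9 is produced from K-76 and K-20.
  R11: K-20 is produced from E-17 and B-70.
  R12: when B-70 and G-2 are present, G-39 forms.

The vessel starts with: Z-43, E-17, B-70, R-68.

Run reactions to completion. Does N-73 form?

N-73 would need G-2 and B-70 (R2), but G-2 never forms.

No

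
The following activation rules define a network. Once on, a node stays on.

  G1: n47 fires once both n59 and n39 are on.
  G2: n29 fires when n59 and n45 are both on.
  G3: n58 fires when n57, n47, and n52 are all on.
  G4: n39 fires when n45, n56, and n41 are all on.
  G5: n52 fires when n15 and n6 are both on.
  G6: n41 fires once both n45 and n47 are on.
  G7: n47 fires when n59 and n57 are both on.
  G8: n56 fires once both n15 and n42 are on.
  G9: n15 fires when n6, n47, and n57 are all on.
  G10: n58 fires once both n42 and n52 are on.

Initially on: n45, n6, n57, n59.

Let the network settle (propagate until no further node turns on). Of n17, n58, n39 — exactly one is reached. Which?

n58

n59 and n57 are on, so n47 fires (G7).
n6, n47, and n57 are on, so n15 fires (G9).
G5: n15 and n6 on → n52 on.
G3: n57, n47, and n52 on → n58 on.
n39 would need n45, n56, and n41 (G4), but n56 never turns on. No rule produces n17, and it is not given.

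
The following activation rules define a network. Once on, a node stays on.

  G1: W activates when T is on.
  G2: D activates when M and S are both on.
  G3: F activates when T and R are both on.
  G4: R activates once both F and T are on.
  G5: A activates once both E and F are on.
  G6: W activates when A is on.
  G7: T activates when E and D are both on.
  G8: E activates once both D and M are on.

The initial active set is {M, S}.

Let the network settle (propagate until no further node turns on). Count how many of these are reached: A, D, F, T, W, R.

G2: M and S on → D on.
G8: D and M on → E on.
G7: E and D on → T on.
G1: T on → W on.
A would need E and F (G5), but F never turns on.
D: reached.
F would need T and R (G3), but R never turns on.
T: reached.
W: reached.
R would need F and T (G4), but F never turns on.
Reached: D, T, and W — 3 of the 6.

3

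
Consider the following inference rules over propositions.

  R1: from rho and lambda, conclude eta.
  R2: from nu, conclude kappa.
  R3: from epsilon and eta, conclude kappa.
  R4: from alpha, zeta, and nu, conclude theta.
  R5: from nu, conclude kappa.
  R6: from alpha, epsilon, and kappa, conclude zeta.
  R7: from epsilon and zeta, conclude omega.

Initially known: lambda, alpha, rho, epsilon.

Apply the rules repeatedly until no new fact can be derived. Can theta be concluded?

theta would need alpha, zeta, and nu (R4), but nu is never established.

No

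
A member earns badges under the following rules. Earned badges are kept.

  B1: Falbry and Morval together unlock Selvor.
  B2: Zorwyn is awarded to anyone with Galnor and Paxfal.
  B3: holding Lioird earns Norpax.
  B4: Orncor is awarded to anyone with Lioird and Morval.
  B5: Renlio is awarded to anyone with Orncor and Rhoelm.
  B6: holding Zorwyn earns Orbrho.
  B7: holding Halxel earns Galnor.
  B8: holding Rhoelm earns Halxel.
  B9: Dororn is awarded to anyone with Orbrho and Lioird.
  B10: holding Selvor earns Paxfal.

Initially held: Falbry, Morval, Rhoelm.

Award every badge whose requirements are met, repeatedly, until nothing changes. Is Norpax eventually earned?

No

Norpax would need Lioird (B3), but Lioird is never earned.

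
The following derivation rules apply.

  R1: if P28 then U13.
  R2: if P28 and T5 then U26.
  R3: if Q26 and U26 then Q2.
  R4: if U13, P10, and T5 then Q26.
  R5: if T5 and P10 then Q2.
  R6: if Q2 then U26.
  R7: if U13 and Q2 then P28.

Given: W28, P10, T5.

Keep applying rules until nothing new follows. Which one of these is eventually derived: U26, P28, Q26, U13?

U26

T5 and P10 hold, so Q2 follows (R5).
Q2 holds, so U26 follows (R6).
P28 would need U13 and Q2 (R7), but U13 is never established. Q26 would need U13, P10, and T5 (R4), but U13 is never established. U13 would need P28 (R1), but P28 is never established.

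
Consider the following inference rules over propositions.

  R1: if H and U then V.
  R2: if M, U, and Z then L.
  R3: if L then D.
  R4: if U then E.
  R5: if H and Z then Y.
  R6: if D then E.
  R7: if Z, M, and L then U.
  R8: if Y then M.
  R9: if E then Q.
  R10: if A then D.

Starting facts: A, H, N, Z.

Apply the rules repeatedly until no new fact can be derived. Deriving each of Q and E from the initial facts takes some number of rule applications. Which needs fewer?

E

E: A holds, so D follows (R10). From D, R6 gives E. [2 rule applications]
Q: A holds, so D follows (R10). D holds, so E follows (R6). E holds, so Q follows (R9). [3 rule applications]
E needs fewer.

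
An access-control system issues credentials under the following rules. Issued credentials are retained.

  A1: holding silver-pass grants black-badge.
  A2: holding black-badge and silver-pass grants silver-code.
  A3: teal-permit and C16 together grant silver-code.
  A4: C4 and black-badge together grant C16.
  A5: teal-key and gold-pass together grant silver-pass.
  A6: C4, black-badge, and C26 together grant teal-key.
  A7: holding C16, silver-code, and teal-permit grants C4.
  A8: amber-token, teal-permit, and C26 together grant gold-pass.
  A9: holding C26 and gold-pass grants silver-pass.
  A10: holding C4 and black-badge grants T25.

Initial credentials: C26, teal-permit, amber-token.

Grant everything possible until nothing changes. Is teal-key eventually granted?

No

teal-key would need C4, black-badge, and C26 (A6), but C4 is never granted.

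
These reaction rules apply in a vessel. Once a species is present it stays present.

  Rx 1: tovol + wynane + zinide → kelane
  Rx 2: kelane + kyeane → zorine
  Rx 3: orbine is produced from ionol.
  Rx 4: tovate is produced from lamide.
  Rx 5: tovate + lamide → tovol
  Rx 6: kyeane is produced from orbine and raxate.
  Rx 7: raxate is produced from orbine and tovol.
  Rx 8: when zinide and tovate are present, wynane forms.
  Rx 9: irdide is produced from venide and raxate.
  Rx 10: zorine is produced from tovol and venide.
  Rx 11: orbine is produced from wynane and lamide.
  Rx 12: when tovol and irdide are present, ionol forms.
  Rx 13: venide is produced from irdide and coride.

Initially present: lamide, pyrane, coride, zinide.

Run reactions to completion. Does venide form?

venide would need irdide and coride (Rx 13), but irdide never forms.

No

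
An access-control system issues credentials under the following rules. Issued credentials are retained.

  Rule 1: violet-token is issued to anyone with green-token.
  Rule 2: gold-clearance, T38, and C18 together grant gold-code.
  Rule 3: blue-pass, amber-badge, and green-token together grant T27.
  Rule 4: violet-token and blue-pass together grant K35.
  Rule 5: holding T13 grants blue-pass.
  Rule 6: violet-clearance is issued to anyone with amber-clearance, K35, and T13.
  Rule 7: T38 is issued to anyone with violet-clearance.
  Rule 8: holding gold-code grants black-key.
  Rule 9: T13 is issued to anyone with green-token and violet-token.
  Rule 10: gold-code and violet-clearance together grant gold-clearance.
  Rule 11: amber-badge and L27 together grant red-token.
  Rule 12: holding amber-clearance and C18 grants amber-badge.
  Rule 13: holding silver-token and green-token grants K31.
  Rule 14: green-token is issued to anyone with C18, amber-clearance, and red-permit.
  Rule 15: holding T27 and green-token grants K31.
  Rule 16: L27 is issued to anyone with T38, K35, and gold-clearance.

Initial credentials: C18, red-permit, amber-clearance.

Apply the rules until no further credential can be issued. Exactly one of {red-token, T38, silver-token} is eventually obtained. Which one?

Holding C18, amber-clearance, and red-permit grants green-token (Rule 14).
Holding green-token grants violet-token (Rule 1).
Holding green-token and violet-token grants T13 (Rule 9).
Holding T13 grants blue-pass (Rule 5).
Holding violet-token and blue-pass grants K35 (Rule 4).
Holding amber-clearance, K35, and T13 grants violet-clearance (Rule 6).
Holding violet-clearance grants T38 (Rule 7).
red-token would need amber-badge and L27 (Rule 11), but L27 is never granted. No rule produces silver-token, and it is not given.

T38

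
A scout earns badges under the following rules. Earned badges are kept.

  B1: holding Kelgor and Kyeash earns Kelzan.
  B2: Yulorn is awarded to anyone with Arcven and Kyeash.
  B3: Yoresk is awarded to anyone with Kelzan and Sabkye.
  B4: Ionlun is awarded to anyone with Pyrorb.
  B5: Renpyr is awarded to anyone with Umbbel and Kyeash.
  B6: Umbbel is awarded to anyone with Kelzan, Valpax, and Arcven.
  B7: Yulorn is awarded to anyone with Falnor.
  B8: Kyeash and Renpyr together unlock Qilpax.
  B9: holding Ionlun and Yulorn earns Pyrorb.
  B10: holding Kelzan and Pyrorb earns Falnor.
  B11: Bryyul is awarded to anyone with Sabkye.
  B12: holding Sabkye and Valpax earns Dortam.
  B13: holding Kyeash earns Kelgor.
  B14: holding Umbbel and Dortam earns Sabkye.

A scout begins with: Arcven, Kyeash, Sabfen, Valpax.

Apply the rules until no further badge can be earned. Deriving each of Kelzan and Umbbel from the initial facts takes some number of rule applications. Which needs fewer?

Kelzan: With Kyeash, Kelgor is earned (B13). With Kelgor and Kyeash, Kelzan is earned (B1). [2 rule applications]
Umbbel: With Kyeash, Kelgor is earned (B13). With Kelgor and Kyeash, Kelzan is earned (B1). With Kelzan, Valpax, and Arcven, Umbbel is earned (B6). [3 rule applications]
Kelzan needs fewer.

Kelzan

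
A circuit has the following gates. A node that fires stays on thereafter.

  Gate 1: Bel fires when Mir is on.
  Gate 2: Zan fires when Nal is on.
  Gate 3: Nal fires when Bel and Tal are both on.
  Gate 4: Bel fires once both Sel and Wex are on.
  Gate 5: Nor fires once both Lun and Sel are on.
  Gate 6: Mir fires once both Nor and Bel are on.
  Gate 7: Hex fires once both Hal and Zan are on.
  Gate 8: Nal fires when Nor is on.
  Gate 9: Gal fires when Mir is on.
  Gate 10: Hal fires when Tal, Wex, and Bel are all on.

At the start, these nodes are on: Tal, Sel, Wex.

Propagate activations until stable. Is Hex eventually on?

Gate 4: Sel and Wex on → Bel on.
Gate 10: Tal, Wex, and Bel on → Hal on.
Gate 3: Bel and Tal on → Nal on.
Gate 2: Nal on → Zan on.
Gate 7: Hal and Zan on → Hex on.

Yes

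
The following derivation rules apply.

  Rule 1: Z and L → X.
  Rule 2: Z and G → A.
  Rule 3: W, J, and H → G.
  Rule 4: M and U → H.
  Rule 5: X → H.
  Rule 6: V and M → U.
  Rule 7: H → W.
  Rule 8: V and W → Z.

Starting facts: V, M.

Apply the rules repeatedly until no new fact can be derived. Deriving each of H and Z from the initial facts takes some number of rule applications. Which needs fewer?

H

H: From V and M, Rule 6 gives U. From M and U, Rule 4 gives H. [2 rule applications]
Z: V and M hold, so U follows (Rule 6). M and U hold, so H follows (Rule 4). H holds, so W follows (Rule 7). From V and W, Rule 8 gives Z. [4 rule applications]
H needs fewer.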